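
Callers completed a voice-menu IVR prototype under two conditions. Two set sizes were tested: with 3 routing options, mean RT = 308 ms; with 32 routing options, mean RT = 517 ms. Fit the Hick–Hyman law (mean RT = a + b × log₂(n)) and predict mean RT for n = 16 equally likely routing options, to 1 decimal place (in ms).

455.8 ms

Solve the two-equation system in a and b:
  b = (517 − 308) / (log₂ 32 − log₂ 3) = 209 / (5 − 1.5850) = 61.200 ms/bit
  a = 308 − 61.200 × 1.5850 = 211.000 ms
Then RT(16) = 211.000 + 61.200 × log₂ 16 = 211.000 + 61.200 × 4 ≈ 455.800 ms.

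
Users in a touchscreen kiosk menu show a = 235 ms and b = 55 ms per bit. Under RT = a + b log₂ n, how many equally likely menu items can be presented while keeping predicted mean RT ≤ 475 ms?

Information budget: (475 − 235)/55 = 4.3636 bits, so n ≤ 2^4.3636 = 20.587 → at most 20.

20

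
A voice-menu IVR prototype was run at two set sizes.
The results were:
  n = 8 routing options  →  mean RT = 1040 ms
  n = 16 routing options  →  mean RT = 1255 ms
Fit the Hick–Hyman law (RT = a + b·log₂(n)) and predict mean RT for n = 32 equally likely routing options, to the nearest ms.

1470 ms

Fit slope and intercept:
  b = (1255 − 1040) / (log₂ 16 − log₂ 8) = 215 / (4 − 3) = 215 ms/bit
  a = 1040 − 215 × 3 = 395 ms
Then RT(32) = 395 + 215 × log₂ 32 = 395 + 215 × 5 ≈ 1470.000 ms.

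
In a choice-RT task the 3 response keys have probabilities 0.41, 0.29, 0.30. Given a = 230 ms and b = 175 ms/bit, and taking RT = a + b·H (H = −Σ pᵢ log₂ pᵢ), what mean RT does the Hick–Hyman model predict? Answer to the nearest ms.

H = 0.41·log₂(1/0.41) + 0.29·log₂(1/0.29) + 0.30·log₂(1/0.30) = 1.5664 bits.
RT = 230 + 175 × 1.5664 = 504.12 ms.

504 ms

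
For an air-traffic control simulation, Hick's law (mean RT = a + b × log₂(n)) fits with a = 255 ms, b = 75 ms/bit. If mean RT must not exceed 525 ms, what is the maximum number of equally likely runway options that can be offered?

12

Set 255 + 75·log₂ n ≤ 525 → log₂ n ≤ (525 − 255)/75 = 3.6000.
So n ≤ 2^3.6000 = 12.126; the largest integer n is 12.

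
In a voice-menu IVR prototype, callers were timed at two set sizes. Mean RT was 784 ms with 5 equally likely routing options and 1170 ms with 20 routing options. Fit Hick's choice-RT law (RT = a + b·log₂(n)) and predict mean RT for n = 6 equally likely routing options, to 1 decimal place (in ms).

Fit slope and intercept:
  b = (1170 − 784) / (log₂ 20 − log₂ 5) = 386 / (4.3219 − 2.3219) = 193.000 ms/bit
  a = 784 − 193.000 × 2.3219 = 335.868 ms
Then RT(6) = 335.868 + 193.000 × log₂ 6 = 335.868 + 193.000 × 2.5850 ≈ 834.766 ms.

834.8 ms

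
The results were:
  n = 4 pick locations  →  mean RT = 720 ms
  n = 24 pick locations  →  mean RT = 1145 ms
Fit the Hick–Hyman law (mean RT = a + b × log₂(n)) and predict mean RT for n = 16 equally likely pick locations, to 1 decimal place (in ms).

RT is linear in log₂ n, so two points fix the line:
  b = (1145 − 720) / (log₂ 24 − log₂ 4) = 425 / (4.5850 − 2) = 164.412 ms/bit
  a = 720 − 164.412 × 2 = 391.175 ms
Then RT(16) = 391.175 + 164.412 × log₂ 16 = 391.175 + 164.412 × 4 ≈ 1048.825 ms.

1048.8 ms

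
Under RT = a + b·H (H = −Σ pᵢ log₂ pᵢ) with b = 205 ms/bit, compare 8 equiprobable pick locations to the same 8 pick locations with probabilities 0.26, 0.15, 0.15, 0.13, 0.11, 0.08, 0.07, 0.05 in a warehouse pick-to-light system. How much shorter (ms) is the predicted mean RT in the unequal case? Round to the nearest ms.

34 ms

Equiprobable entropy H₀ = log₂ 8 = 3.0000 bits.
Skewed entropy H = −Σ pᵢ log₂ pᵢ = 2.8355 bits.
ΔRT = b·(H₀ − H) = 205 × 0.1645 = 33.73 ms.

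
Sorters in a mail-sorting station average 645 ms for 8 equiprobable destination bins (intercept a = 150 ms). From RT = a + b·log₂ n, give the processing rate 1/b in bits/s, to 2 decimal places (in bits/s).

b = (645 − 150)/log₂ 8 = 495/3 = 165.000 ms per bit = 0.16500 s/bit; the reciprocal is 6.061 bits/s.

6.06 bits/s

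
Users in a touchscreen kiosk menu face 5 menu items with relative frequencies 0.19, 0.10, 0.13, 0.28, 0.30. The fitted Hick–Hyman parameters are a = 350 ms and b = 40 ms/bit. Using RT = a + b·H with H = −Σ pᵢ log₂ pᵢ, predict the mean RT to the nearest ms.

438 ms

Entropy contributions −pᵢ log₂ pᵢ: 0.4552, 0.3322, 0.3826, 0.5142, 0.5211; sum H = 2.2054 bits.
RT = a + bH = 350 + 40·2.2054 = 438.21 ms.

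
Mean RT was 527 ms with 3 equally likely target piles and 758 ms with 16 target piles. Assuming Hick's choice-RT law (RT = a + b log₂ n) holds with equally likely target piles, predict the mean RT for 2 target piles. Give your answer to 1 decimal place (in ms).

RT is linear in log₂ n, so two points fix the line:
  b = (758 − 527) / (log₂ 16 − log₂ 3) = 231 / (4 − 1.5850) = 95.651 ms/bit
  a = 527 − 95.651 × 1.5850 = 375.397 ms
Then RT(2) = 375.397 + 95.651 × log₂ 2 = 375.397 + 95.651 × 1 ≈ 471.048 ms.

471.0 ms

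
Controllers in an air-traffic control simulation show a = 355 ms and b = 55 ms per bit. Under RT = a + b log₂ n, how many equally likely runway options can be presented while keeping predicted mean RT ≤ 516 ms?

Set 355 + 55·log₂ n ≤ 516 → log₂ n ≤ (516 − 355)/55 = 2.9273.
So n ≤ 2^2.9273 = 7.607; the largest integer n is 7.

7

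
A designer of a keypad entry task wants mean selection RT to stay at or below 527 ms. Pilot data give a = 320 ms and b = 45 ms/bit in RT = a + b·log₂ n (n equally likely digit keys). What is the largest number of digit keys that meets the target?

24

45·log₂ n ≤ 527 − 320 = 207, giving log₂ n ≤ 4.6000 and n ≤ 24.251. The largest whole number is 24.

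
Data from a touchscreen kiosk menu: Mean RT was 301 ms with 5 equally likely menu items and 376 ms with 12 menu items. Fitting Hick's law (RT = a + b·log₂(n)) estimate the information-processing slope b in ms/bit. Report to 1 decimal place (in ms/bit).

b = (RT₂ − RT₁)/(log₂ n₂ − log₂ n₁) = (376 − 301)/(3.5850 − 2.3219) = 59.381 ms/bit.

59.4 ms/bit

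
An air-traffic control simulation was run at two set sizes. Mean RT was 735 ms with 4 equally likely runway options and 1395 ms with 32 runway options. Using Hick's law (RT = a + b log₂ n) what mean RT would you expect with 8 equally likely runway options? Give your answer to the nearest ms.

Solve the two-equation system in a and b:
  b = (1395 − 735) / (log₂ 32 − log₂ 4) = 660 / (5 − 2) = 220 ms/bit
  a = 735 − 220 × 2 = 295 ms
Then RT(8) = 295 + 220 × log₂ 8 = 295 + 220 × 3 ≈ 955.000 ms.

955 ms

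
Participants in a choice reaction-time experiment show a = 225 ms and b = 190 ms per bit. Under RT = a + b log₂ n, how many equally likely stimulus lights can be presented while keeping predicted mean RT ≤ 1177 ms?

32

Set 225 + 190·log₂ n ≤ 1177 → log₂ n ≤ (1177 − 225)/190 = 5.0105.
So n ≤ 2^5.0105 = 32.234; the largest integer n is 32.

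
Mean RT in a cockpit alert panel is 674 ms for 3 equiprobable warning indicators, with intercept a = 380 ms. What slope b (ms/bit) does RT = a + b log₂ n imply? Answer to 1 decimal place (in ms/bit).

b = (674 − 380) / log₂(3) = 294 / 1.5850 = 185.493 ms/bit.

185.5 ms/bit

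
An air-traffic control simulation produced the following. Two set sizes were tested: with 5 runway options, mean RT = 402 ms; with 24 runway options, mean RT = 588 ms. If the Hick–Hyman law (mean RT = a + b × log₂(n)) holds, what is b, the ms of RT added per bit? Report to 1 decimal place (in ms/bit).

b = (RT₂ − RT₁)/(log₂ n₂ − log₂ n₁) = (588 − 402)/(4.5850 − 2.3219) = 82.191 ms/bit.

82.2 ms/bit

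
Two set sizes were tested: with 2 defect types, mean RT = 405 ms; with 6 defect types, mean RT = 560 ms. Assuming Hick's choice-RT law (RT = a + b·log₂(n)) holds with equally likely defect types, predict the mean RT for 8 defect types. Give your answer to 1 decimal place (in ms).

RT is linear in log₂ n, so two points fix the line:
  b = (560 − 405) / (log₂ 6 − log₂ 2) = 155 / (2.5850 − 1) = 97.794 ms/bit
  a = 405 − 97.794 × 1 = 307.206 ms
Then RT(8) = 307.206 + 97.794 × log₂ 8 = 307.206 + 97.794 × 3 ≈ 600.588 ms.

600.6 ms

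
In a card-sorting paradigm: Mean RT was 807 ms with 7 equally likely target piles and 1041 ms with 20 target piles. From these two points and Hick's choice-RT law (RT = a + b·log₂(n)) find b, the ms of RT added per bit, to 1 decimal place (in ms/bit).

The slope on a log₂ axis is (1041 − 807) / (4.3219 − 2.8074) = 154.499 ms/bit.

154.5 ms/bit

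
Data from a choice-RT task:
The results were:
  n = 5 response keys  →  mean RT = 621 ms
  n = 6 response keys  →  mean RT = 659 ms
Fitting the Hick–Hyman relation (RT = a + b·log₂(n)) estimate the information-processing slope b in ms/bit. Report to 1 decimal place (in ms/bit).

144.5 ms/bit

The slope on a log₂ axis is (659 − 621) / (2.5850 − 2.3219) = 144.468 ms/bit.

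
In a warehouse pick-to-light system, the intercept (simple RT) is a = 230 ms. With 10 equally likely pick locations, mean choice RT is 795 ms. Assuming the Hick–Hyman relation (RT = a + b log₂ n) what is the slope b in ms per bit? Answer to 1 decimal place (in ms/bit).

log₂(10) = 3.3219 bits.
b = (RT − a)/log₂ n = (795 − 230) / 3.3219 = 170.082 ms/bit.

170.1 ms/bit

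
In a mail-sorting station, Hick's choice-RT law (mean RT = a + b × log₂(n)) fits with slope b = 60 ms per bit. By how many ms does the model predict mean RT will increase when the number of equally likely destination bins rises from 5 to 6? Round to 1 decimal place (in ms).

15.8 ms

The intercept a cancels: ΔRT = b·(log₂ n₂ − log₂ n₁) = b·log₂(n₂/n₁).
log₂(6) − log₂(5) = 2.5850 − 2.3219 = 0.2630.
ΔRT = 60 × 0.2630 = 15.782 ms.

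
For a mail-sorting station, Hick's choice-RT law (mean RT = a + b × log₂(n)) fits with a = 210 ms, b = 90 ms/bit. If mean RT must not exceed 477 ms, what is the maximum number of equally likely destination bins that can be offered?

Set 210 + 90·log₂ n ≤ 477 → log₂ n ≤ (477 − 210)/90 = 2.9667.
So n ≤ 2^2.9667 = 7.817; the largest integer n is 7.

7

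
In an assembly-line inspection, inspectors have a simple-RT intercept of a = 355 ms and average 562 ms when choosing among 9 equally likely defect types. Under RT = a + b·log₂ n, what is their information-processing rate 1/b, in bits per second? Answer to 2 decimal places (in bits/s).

Choice component = 562 − 355 = 207 ms over log₂(9) = 3.1699 bits.
b = 207 / 3.1699 = 65.301 ms/bit, so 1/b = 15.314 bits/s.

15.31 bits/s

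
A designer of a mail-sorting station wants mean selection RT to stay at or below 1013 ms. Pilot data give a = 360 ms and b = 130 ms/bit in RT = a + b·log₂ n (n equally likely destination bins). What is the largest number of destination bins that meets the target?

32

130·log₂ n ≤ 1013 − 360 = 653, giving log₂ n ≤ 5.0231 and n ≤ 32.516. The largest whole number is 32.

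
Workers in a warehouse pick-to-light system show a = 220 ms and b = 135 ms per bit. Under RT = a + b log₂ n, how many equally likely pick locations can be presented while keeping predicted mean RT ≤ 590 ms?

6

Set 220 + 135·log₂ n ≤ 590 → log₂ n ≤ (590 − 220)/135 = 2.7407.
So n ≤ 2^2.7407 = 6.684; the largest integer n is 6.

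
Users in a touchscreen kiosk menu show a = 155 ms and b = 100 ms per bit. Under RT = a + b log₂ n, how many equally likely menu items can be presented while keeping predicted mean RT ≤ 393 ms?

5

Set 155 + 100·log₂ n ≤ 393 → log₂ n ≤ (393 − 155)/100 = 2.3800.
So n ≤ 2^2.3800 = 5.205; the largest integer n is 5.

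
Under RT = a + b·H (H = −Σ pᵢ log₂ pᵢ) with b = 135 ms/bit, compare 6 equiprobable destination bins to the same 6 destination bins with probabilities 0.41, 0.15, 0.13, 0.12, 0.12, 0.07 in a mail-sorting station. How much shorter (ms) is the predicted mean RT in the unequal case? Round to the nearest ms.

Equiprobable entropy H₀ = log₂ 6 = 2.5850 bits.
Skewed entropy H = −Σ pᵢ log₂ pᵢ = 2.3233 bits.
ΔRT = b·(H₀ − H) = 135 × 0.2617 = 35.33 ms.

35 ms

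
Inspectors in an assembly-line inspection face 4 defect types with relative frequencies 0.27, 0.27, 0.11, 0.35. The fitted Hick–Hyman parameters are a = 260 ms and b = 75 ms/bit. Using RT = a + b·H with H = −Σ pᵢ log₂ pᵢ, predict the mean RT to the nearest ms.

Entropy contributions −pᵢ log₂ pᵢ: 0.5100, 0.5100, 0.3503, 0.5301; sum H = 1.9004 bits.
RT = a + bH = 260 + 75·1.9004 = 402.53 ms.

403 ms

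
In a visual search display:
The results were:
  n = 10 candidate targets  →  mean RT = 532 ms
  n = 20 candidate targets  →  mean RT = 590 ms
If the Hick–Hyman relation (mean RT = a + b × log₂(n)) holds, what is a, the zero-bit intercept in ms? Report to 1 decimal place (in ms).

The slope on a log₂ axis is (590 − 532) / (4.3219 − 3.3219) = 58.000 ms/bit.
a = RT₁ − b·log₂ n₁ = 532 − 58.000 × 3.3219 = 339.328 ms.

339.3 ms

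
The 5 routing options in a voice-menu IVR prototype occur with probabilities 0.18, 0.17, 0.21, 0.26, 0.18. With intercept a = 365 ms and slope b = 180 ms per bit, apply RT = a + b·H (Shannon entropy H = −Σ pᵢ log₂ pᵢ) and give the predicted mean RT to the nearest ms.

H = 0.18·log₂(1/0.18) + 0.17·log₂(1/0.17) + 0.21·log₂(1/0.21) + 0.26·log₂(1/0.26) + 0.18·log₂(1/0.18) = 2.3033 bits.
RT = 365 + 180 × 2.3033 = 779.60 ms.

780 ms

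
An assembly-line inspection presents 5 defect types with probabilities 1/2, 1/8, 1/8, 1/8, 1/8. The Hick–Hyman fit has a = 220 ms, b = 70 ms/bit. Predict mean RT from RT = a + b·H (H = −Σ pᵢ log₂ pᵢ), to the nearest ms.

H = −Σ pᵢ log₂ pᵢ = 0.5·1 + 0.125·3 + 0.125·3 + 0.125·3 + 0.125·3 = 2.000 bits.
RT = 220 + 70 × 2.000 = 360.00 ms.

360 ms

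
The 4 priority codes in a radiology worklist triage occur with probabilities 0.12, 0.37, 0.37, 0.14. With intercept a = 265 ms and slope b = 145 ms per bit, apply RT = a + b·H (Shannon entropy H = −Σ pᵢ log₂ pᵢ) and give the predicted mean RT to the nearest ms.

H = 0.12·log₂(1/0.12) + 0.37·log₂(1/0.37) + 0.37·log₂(1/0.37) + 0.14·log₂(1/0.14) = 1.8256 bits.
RT = 265 + 145 × 1.8256 = 529.72 ms.

530 ms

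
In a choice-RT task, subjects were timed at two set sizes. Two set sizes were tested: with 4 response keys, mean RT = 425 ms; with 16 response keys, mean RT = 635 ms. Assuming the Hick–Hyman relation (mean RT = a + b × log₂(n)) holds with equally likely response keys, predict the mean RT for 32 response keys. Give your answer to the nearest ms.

RT is linear in log₂ n, so two points fix the line:
  b = (635 − 425) / (log₂ 16 − log₂ 4) = 210 / (4 − 2) = 105 ms/bit
  a = 425 − 105 × 2 = 215 ms
Then RT(32) = 215 + 105 × log₂ 32 = 215 + 105 × 5 ≈ 740.000 ms.

740 ms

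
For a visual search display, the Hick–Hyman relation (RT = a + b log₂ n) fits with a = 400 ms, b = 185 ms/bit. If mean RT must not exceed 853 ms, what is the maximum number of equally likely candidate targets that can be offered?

Information budget: (853 − 400)/185 = 2.4486 bits, so n ≤ 2^2.4486 = 5.459 → at most 5.

5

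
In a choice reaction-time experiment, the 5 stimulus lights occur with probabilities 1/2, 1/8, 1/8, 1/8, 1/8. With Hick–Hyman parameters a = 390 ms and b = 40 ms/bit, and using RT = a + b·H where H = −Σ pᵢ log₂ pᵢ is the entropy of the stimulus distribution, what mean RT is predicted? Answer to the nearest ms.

470 ms

H = −Σ pᵢ log₂ pᵢ = 0.5·1 + 0.125·3 + 0.125·3 + 0.125·3 + 0.125·3 = 2.000 bits.
RT = 390 + 40 × 2.000 = 470.00 ms.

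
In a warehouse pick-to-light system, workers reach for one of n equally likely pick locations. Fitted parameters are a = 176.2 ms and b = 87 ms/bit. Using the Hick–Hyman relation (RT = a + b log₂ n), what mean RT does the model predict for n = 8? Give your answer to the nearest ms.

log₂(8) = 3 bits, so RT = 176.2 + 87 × 3 ≈ 437.200 ms.

437 ms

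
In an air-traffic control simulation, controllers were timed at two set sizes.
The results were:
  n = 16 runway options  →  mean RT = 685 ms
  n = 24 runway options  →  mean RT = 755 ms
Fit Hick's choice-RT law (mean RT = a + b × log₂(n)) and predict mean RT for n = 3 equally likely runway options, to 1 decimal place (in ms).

Solve the two-equation system in a and b:
  b = (755 − 685) / (log₂ 24 − log₂ 16) = 70 / (4.5850 − 4) = 119.666 ms/bit
  a = 685 − 119.666 × 4 = 206.337 ms
Then RT(3) = 206.337 + 119.666 × log₂ 3 = 206.337 + 119.666 × 1.5850 ≈ 396.003 ms.

396.0 ms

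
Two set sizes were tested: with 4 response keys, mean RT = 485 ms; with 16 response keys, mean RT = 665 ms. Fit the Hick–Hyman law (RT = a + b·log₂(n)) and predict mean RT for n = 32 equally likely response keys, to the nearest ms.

755 ms

Fit slope and intercept:
  b = (665 − 485) / (log₂ 16 − log₂ 4) = 180 / (4 − 2) = 90 ms/bit
  a = 485 − 90 × 2 = 305 ms
Then RT(32) = 305 + 90 × log₂ 32 = 305 + 90 × 5 ≈ 755.000 ms.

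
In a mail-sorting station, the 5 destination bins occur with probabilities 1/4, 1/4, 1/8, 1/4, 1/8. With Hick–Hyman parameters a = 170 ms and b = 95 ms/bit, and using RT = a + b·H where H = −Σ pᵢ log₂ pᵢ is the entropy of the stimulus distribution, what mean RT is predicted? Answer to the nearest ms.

H = −Σ pᵢ log₂ pᵢ = 0.25·2 + 0.25·2 + 0.125·3 + 0.25·2 + 0.125·3 = 2.250 bits.
RT = 170 + 95 × 2.250 = 383.75 ms.

384 ms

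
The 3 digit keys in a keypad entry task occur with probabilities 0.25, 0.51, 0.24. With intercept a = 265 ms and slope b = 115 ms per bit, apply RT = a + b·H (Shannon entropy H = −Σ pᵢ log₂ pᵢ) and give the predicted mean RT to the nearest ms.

Entropy contributions −pᵢ log₂ pᵢ: 0.5000, 0.4954, 0.4941; sum H = 1.4896 bits.
RT = a + bH = 265 + 115·1.4896 = 436.30 ms.

436 ms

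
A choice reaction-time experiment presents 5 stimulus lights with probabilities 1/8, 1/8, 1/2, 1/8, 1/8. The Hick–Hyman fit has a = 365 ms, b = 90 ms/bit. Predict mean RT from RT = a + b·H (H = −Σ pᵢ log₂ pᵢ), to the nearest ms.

Each term −pᵢ log₂ pᵢ: 0.125·3 + 0.125·3 + 0.5·1 + 0.125·3 + 0.125·3; summed, H = 2.000 bits.
Mean RT = a + bH = 365 + 90·2.000 = 545.00 ms.

545 ms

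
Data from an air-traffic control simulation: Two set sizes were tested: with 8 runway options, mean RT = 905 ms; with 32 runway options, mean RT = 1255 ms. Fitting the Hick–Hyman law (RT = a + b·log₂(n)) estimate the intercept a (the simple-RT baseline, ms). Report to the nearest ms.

380 ms

Slope: b = (1255 − 905) / (log₂ 32 − log₂ 8) = 350/2.0000 = 175 ms/bit.
a = RT₁ − b·log₂ n₁ = 905 − 175 × 3 = 380.000 ms.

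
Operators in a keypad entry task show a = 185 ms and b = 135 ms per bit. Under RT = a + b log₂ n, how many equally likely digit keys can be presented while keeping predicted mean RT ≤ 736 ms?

135·log₂ n ≤ 736 − 185 = 551, giving log₂ n ≤ 4.0815 and n ≤ 16.930. The largest whole number is 16.

16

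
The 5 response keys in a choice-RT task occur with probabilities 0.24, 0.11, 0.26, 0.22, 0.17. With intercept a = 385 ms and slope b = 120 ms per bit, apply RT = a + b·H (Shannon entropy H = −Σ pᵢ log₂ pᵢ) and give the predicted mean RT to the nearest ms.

H = 0.24·log₂(1/0.24) + 0.11·log₂(1/0.11) + 0.26·log₂(1/0.26) + 0.22·log₂(1/0.22) + 0.17·log₂(1/0.17) = 2.2649 bits.
RT = 385 + 120 × 2.2649 = 656.78 ms.

657 ms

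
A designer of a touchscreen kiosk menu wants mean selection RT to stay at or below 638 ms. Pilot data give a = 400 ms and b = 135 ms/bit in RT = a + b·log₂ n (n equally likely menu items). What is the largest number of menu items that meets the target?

Information budget: (638 − 400)/135 = 1.7630 bits, so n ≤ 2^1.7630 = 3.394 → at most 3.

3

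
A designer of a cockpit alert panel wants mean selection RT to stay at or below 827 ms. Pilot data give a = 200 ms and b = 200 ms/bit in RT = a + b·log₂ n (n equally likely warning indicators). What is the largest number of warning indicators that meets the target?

Information budget: (827 − 200)/200 = 3.1350 bits, so n ≤ 2^3.1350 = 8.785 → at most 8.

8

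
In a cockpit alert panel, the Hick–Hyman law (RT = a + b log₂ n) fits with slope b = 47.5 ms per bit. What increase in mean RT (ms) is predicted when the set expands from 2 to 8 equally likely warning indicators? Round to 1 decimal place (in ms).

95.0 ms

ΔRT = (a + b log₂ n₂) − (a + b log₂ n₁) = b·(log₂ n₂ − log₂ n₁).
log₂(8) − log₂(2) = log₂(8/2) = log₂(4) = 2.
ΔRT = 47.5 × 2.0000 = 95.000 ms.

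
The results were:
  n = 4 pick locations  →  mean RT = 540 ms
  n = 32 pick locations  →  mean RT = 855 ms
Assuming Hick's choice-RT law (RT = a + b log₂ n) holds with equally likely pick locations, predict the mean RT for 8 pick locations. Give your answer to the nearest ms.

Solve the two-equation system in a and b:
  b = (855 − 540) / (log₂ 32 − log₂ 4) = 315 / (5 − 2) = 105 ms/bit
  a = 540 − 105 × 2 = 330 ms
Then RT(8) = 330 + 105 × log₂ 8 = 330 + 105 × 3 ≈ 645.000 ms.

645 ms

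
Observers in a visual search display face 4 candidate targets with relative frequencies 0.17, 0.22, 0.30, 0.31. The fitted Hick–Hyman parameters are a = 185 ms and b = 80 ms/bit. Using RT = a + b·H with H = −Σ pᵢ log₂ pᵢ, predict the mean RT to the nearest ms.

342 ms

Entropy contributions −pᵢ log₂ pᵢ: 0.4346, 0.4806, 0.5211, 0.5238; sum H = 1.9600 bits.
RT = a + bH = 185 + 80·1.9600 = 341.80 ms.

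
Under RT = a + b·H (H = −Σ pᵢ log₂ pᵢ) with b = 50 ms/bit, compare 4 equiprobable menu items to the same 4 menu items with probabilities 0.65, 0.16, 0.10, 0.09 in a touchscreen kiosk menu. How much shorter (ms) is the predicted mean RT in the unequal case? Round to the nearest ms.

Equiprobable entropy H₀ = log₂ 4 = 2.0000 bits.
Skewed entropy H = −Σ pᵢ log₂ pᵢ = 1.4718 bits.
ΔRT = b·(H₀ − H) = 50 × 0.5282 = 26.41 ms.

26 ms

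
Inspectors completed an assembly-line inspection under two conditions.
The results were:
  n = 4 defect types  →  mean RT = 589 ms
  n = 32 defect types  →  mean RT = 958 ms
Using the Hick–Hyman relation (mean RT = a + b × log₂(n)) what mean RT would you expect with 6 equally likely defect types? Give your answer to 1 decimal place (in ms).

Fit slope and intercept:
  b = (958 − 589) / (log₂ 32 − log₂ 4) = 369 / (5 − 2) = 123.000 ms/bit
  a = 589 − 123.000 × 2 = 343.000 ms
Then RT(6) = 343.000 + 123.000 × log₂ 6 = 343.000 + 123.000 × 2.5850 ≈ 660.950 ms.

661.0 ms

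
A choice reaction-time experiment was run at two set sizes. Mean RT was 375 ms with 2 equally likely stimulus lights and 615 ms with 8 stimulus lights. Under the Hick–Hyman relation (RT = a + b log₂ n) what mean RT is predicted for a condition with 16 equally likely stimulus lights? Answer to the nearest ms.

With log₂ n on the abscissa the relation is linear; from the two conditions:
  b = (615 − 375) / (log₂ 8 − log₂ 2) = 240 / (3 − 1) = 120 ms/bit
  a = 375 − 120 × 1 = 255 ms
Then RT(16) = 255 + 120 × log₂ 16 = 255 + 120 × 4 ≈ 735.000 ms.

735 ms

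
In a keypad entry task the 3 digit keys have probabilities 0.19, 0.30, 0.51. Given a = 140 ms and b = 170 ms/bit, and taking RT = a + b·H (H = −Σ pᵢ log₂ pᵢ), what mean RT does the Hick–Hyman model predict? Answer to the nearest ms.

Entropy contributions −pᵢ log₂ pᵢ: 0.4552, 0.5211, 0.4954; sum H = 1.4717 bits.
RT = a + bH = 140 + 170·1.4717 = 390.20 ms.

390 ms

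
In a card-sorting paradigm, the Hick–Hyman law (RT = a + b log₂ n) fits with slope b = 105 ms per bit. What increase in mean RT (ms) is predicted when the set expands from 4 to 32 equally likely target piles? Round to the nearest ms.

Only the slope matters, since a is common to both: ΔRT = b·log₂(n₂/n₁).
log₂(32) − log₂(4) = log₂(32/4) = log₂(8) = 3.
ΔRT = 105 × 3.0000 = 315.000 ms.

315 ms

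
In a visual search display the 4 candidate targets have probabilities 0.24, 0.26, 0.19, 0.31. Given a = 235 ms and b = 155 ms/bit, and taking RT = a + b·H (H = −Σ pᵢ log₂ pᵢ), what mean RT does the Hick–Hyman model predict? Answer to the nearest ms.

542 ms

Entropy contributions −pᵢ log₂ pᵢ: 0.4941, 0.5053, 0.4552, 0.5238; sum H = 1.9784 bits.
RT = a + bH = 235 + 155·1.9784 = 541.66 ms.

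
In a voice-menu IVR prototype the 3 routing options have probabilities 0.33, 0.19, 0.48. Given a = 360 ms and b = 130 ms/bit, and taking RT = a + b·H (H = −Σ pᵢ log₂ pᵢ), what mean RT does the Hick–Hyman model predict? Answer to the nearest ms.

Entropy contributions −pᵢ log₂ pᵢ: 0.5278, 0.4552, 0.5083; sum H = 1.4913 bits.
RT = a + bH = 360 + 130·1.4913 = 553.87 ms.

554 ms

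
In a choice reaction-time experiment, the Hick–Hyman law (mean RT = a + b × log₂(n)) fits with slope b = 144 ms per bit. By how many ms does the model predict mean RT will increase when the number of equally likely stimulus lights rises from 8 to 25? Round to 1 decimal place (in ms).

236.7 ms

ΔRT = (a + b log₂ n₂) − (a + b log₂ n₁) = b·(log₂ n₂ − log₂ n₁).
log₂(25) − log₂(8) = 4.6439 − 3 = 1.6439.
ΔRT = 144 × 1.6439 = 236.715 ms.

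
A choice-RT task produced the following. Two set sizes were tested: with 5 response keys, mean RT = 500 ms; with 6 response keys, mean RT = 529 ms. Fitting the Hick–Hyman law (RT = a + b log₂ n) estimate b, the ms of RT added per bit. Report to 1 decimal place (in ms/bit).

110.3 ms/bit

Slope: b = (529 − 500) / (log₂ 6 − log₂ 5) = 29/0.2630 = 110.252 ms/bit.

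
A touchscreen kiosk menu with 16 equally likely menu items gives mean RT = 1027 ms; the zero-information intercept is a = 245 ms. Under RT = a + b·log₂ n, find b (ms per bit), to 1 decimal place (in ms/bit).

16 alternatives carry log₂ 16 = 4 bits; the choice cost is 1027 − 245 = 782 ms, so b = 782/4 = 195.500 ms/bit.

195.5 ms/bit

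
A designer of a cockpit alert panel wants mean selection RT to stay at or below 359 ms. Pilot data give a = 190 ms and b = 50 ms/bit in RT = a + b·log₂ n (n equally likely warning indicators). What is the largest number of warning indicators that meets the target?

Set 190 + 50·log₂ n ≤ 359 → log₂ n ≤ (359 − 190)/50 = 3.3800.
So n ≤ 2^3.3800 = 10.411; the largest integer n is 10.

10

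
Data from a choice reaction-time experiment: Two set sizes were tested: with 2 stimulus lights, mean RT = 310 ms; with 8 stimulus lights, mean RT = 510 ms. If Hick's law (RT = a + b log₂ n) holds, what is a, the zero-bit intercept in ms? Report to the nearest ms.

210 ms

b = (RT₂ − RT₁)/(log₂ n₂ − log₂ n₁) = (510 − 310)/(3 − 1) = 100 ms/bit.
a = RT₁ − b·log₂ n₁ = 310 − 100 × 1 = 210.000 ms.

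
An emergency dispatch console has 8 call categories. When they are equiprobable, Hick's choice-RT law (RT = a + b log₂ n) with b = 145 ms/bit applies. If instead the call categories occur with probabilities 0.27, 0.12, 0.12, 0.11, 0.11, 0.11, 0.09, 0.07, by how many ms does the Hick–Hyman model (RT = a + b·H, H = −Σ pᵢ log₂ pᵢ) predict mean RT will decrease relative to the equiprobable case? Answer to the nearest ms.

18 ms

The RT saving is b·ΔH. Equiprobable H₀ = log₂(8) = 3.0000 bits; with the given probabilities H = 2.8762 bits.
b·(H₀ − H) = 145 × (3.0000 − 2.8762) = 17.95 ms.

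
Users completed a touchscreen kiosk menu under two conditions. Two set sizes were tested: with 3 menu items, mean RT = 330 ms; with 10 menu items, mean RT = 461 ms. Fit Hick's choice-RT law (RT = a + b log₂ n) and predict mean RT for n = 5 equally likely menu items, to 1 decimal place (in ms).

385.6 ms

With log₂ n on the abscissa the relation is linear; from the two conditions:
  b = (461 − 330) / (log₂ 10 − log₂ 3) = 131 / (3.3219 − 1.5850) = 75.419 ms/bit
  a = 330 − 75.419 × 1.5850 = 210.464 ms
Then RT(5) = 210.464 + 75.419 × log₂ 5 = 210.464 + 75.419 × 2.3219 ≈ 385.581 ms.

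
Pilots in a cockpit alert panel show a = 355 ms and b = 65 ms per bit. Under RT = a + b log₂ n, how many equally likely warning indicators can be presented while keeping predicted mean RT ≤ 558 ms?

Set 355 + 65·log₂ n ≤ 558 → log₂ n ≤ (558 − 355)/65 = 3.1231.
So n ≤ 2^3.1231 = 8.712; the largest integer n is 8.

8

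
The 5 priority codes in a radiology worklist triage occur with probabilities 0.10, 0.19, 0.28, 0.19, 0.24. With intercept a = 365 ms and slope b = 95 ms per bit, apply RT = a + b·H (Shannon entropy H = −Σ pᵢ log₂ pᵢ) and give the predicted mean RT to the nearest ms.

579 ms

H = 0.10·log₂(1/0.10) + 0.19·log₂(1/0.19) + 0.28·log₂(1/0.28) + 0.19·log₂(1/0.19) + 0.24·log₂(1/0.24) = 2.2510 bits.
RT = 365 + 95 × 2.2510 = 578.85 ms.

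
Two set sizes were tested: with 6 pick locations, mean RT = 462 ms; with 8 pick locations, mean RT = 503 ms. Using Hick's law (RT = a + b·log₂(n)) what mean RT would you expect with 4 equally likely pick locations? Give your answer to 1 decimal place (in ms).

404.2 ms

Fit slope and intercept:
  b = (503 − 462) / (log₂ 8 − log₂ 6) = 41 / (3 − 2.5850) = 98.786 ms/bit
  a = 462 − 98.786 × 2.5850 = 206.641 ms
Then RT(4) = 206.641 + 98.786 × log₂ 4 = 206.641 + 98.786 × 2 ≈ 404.214 ms.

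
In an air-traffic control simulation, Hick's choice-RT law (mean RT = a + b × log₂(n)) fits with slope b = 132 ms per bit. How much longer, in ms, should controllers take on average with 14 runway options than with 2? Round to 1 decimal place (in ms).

370.6 ms

ΔRT = (a + b log₂ n₂) − (a + b log₂ n₁) = b·(log₂ n₂ − log₂ n₁).
log₂(14) − log₂(2) = 3.8074 − 1 = 2.8074.
ΔRT = 132 × 2.8074 = 370.571 ms.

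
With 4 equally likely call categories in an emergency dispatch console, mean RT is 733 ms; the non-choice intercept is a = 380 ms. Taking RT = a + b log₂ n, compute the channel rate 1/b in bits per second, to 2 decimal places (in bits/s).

5.67 bits/s

Choice component = 733 − 380 = 353 ms over log₂(4) = 2 bits.
b = 353 / 2 = 176.500 ms/bit, so 1/b = 5.666 bits/s.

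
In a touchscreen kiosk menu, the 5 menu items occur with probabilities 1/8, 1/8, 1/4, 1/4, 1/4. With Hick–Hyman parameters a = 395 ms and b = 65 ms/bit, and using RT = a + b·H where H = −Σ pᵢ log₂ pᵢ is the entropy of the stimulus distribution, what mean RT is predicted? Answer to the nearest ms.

H = −Σ pᵢ log₂ pᵢ = 0.125·3 + 0.125·3 + 0.25·2 + 0.25·2 + 0.25·2 = 2.250 bits.
RT = 395 + 65 × 2.250 = 541.25 ms.

541 ms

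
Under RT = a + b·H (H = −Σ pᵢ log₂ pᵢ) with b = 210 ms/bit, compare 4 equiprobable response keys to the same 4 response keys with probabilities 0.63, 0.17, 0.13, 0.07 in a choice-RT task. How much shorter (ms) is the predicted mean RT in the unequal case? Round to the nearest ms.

Equiprobable entropy H₀ = log₂ 4 = 2.0000 bits.
Skewed entropy H = −Σ pᵢ log₂ pᵢ = 1.5057 bits.
ΔRT = b·(H₀ − H) = 210 × 0.4943 = 103.80 ms.

104 ms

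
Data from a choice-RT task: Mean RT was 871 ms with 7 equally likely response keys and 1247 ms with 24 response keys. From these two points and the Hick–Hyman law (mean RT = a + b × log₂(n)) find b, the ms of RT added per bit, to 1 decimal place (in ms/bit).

211.5 ms/bit

The slope on a log₂ axis is (1247 − 871) / (4.5850 − 2.8074) = 211.520 ms/bit.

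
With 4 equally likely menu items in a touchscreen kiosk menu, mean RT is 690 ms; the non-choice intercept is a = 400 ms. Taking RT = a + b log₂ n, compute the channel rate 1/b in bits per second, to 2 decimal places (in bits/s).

b = (690 − 400)/log₂ 4 = 290/2 = 145.000 ms per bit = 0.14500 s/bit; the reciprocal is 6.897 bits/s.

6.90 bits/s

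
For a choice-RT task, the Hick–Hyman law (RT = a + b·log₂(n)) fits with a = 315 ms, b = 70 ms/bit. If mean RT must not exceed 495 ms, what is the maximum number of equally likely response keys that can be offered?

Set 315 + 70·log₂ n ≤ 495 → log₂ n ≤ (495 − 315)/70 = 2.5714.
So n ≤ 2^2.5714 = 5.944; the largest integer n is 5.

5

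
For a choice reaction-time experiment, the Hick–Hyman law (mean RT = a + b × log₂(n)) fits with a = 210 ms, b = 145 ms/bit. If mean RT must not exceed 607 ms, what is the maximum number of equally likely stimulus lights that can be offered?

6

Set 210 + 145·log₂ n ≤ 607 → log₂ n ≤ (607 − 210)/145 = 2.7379.
So n ≤ 2^2.7379 = 6.671; the largest integer n is 6.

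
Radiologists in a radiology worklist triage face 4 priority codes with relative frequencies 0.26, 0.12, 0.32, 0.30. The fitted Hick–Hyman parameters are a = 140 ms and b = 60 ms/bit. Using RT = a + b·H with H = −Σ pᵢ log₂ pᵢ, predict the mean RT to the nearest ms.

Entropy contributions −pᵢ log₂ pᵢ: 0.5053, 0.3671, 0.5260, 0.5211; sum H = 1.9195 bits.
RT = a + bH = 140 + 60·1.9195 = 255.17 ms.

255 ms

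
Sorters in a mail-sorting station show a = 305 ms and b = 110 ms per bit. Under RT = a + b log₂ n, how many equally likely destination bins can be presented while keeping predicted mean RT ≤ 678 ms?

10

Information budget: (678 − 305)/110 = 3.3909 bits, so n ≤ 2^3.3909 = 10.490 → at most 10.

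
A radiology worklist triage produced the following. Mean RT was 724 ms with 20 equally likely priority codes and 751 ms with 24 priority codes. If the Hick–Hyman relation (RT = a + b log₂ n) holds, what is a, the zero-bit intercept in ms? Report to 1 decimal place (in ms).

b = (RT₂ − RT₁)/(log₂ n₂ − log₂ n₁) = (751 − 724)/(4.5850 − 4.3219) = 102.648 ms/bit.
a = RT₁ − b·log₂ n₁ = 724 − 102.648 × 4.3219 = 280.362 ms.

280.4 ms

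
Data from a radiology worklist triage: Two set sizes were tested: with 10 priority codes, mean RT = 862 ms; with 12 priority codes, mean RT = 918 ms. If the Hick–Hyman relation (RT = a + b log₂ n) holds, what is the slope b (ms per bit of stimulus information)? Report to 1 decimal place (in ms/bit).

212.9 ms/bit

Slope: b = (918 − 862) / (log₂ 12 − log₂ 10) = 56/0.2630 = 212.900 ms/bit.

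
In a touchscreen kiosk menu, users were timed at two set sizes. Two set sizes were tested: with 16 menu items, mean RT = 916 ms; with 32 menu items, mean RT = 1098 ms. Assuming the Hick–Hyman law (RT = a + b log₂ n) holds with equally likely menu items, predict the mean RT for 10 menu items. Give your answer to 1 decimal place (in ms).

792.6 ms

RT is linear in log₂ n, so two points fix the line:
  b = (1098 − 916) / (log₂ 32 − log₂ 16) = 182 / (5 − 4) = 182.000 ms/bit
  a = 916 − 182.000 × 4 = 188.000 ms
Then RT(10) = 188.000 + 182.000 × log₂ 10 = 188.000 + 182.000 × 3.3219 ≈ 792.591 ms.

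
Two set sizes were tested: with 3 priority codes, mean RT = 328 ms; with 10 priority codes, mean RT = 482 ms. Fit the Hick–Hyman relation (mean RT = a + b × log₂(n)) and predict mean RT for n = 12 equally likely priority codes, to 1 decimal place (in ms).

With log₂ n on the abscissa the relation is linear; from the two conditions:
  b = (482 − 328) / (log₂ 10 − log₂ 3) = 154 / (3.3219 − 1.5850) = 88.660 ms/bit
  a = 328 − 88.660 × 1.5850 = 187.477 ms
Then RT(12) = 187.477 + 88.660 × log₂ 12 = 187.477 + 88.660 × 3.5850 ≈ 505.321 ms.

505.3 ms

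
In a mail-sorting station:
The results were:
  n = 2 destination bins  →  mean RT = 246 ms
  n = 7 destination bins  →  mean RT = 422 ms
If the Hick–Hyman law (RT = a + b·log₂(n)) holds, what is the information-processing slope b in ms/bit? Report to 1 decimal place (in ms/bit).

97.4 ms/bit

Slope: b = (422 − 246) / (log₂ 7 − log₂ 2) = 176/1.8074 = 97.380 ms/bit.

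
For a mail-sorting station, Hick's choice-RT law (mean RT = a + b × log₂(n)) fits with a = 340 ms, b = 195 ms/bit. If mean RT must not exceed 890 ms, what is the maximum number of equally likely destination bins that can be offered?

7

Set 340 + 195·log₂ n ≤ 890 → log₂ n ≤ (890 − 340)/195 = 2.8205.
So n ≤ 2^2.8205 = 7.064; the largest integer n is 7.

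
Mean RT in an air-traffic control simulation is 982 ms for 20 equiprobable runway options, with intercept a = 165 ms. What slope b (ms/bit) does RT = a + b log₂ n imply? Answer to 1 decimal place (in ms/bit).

20 alternatives carry log₂ 20 = 4.3219 bits; the choice cost is 982 − 165 = 817 ms, so b = 817/4.3219 = 189.036 ms/bit.

189.0 ms/bit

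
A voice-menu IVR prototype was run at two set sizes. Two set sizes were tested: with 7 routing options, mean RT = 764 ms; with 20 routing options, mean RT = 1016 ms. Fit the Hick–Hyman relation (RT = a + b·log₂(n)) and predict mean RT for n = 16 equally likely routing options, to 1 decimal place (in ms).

962.4 ms

RT is linear in log₂ n, so two points fix the line:
  b = (1016 − 764) / (log₂ 20 − log₂ 7) = 252 / (4.3219 − 2.8074) = 166.384 ms/bit
  a = 764 − 166.384 × 2.8074 = 296.902 ms
Then RT(16) = 296.902 + 166.384 × log₂ 16 = 296.902 + 166.384 × 4 ≈ 962.436 ms.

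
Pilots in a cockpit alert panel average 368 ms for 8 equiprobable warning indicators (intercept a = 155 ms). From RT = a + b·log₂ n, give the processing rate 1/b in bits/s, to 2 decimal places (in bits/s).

b = (368 − 155)/log₂ 8 = 213/3 = 71.000 ms per bit = 0.07100 s/bit; the reciprocal is 14.085 bits/s.

14.08 bits/s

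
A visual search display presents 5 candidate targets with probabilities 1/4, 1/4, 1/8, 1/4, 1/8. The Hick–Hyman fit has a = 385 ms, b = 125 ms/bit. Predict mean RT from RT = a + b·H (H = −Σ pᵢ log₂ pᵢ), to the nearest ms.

H = −Σ pᵢ log₂ pᵢ = 0.25·2 + 0.25·2 + 0.125·3 + 0.25·2 + 0.125·3 = 2.250 bits.
RT = 385 + 125 × 2.250 = 666.25 ms.

666 ms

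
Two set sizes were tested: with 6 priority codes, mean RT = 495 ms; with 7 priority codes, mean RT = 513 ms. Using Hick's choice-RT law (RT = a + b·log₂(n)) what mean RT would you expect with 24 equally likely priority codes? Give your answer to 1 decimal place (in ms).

RT is linear in log₂ n, so two points fix the line:
  b = (513 − 495) / (log₂ 7 − log₂ 6) = 18 / (2.8074 − 2.5850) = 80.938 ms/bit
  a = 495 − 80.938 × 2.5850 = 285.778 ms
Then RT(24) = 285.778 + 80.938 × log₂ 24 = 285.778 + 80.938 × 4.5850 ≈ 656.876 ms.

656.9 ms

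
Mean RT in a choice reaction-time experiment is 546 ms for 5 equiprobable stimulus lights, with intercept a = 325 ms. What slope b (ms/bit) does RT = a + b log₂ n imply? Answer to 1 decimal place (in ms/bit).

b = (546 − 325) / log₂(5) = 221 / 2.3219 = 95.180 ms/bit.

95.2 ms/bit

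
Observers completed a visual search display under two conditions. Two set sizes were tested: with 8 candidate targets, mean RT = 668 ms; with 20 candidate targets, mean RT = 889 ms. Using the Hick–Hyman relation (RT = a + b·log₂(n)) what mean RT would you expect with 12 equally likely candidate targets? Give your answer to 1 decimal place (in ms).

765.8 ms

RT is linear in log₂ n, so two points fix the line:
  b = (889 − 668) / (log₂ 20 − log₂ 8) = 221 / (4.3219 − 3) = 167.180 ms/bit
  a = 668 − 167.180 × 3 = 166.460 ms
Then RT(12) = 166.460 + 167.180 × log₂ 12 = 166.460 + 167.180 × 3.5850 ≈ 765.794 ms.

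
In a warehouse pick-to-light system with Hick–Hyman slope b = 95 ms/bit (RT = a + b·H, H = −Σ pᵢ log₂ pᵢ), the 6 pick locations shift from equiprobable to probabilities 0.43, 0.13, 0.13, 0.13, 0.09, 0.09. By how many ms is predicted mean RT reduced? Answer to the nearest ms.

27 ms

The RT saving is b·ΔH. Equiprobable H₀ = log₂(6) = 2.5850 bits; with the given probabilities H = 2.2968 bits.
b·(H₀ − H) = 95 × (2.5850 − 2.2968) = 27.38 ms.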